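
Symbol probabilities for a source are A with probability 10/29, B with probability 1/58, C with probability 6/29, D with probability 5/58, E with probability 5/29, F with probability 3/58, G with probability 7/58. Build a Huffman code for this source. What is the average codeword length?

2.5 bits/symbol

Repeatedly combine the two least-probable nodes; the expected code length is the sum of the merged weights.
merge 1/58 + 3/58 → 2/29
merge 2/29 + 5/58 → 9/58
merge 7/58 + 9/58 → 8/29
merge 5/29 + 6/29 → 11/29
merge 8/29 + 10/29 → 18/29
merge 11/29 + 18/29 → 1
L = 2/29 + 9/58 + 8/29 + 11/29 + 18/29 + 1 = 5/2 = 2.5 bits/symbol.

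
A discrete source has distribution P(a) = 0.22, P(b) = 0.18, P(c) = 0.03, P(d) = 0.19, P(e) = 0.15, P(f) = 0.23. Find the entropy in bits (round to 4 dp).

H = −Σ pᵢ log₂ pᵢ.
−0.22·log₂(0.22) = 0.4806
−0.18·log₂(0.18) = 0.4453
−0.03·log₂(0.03) = 0.1518
−0.19·log₂(0.19) = 0.4552
−0.15·log₂(0.15) = 0.4105
−0.23·log₂(0.23) = 0.4877
Sum ≈ 2.4311 → 2.4311 bits.

2.4311 bits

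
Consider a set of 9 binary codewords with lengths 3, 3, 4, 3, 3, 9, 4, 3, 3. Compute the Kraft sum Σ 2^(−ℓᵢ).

With common denominator 2^9 = 512: Σ 2^(−ℓᵢ) = 64/512 + 64/512 + 32/512 + 64/512 + 64/512 + 1/512 + 32/512 + 64/512 + 64/512 = 449/512 = 0.876953125.

0.876953125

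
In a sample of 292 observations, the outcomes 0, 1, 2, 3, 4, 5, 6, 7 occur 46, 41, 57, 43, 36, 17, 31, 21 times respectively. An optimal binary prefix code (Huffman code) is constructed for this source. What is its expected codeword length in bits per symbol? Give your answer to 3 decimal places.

2.935 bits/symbol

Probabilities are the counts divided by 292.
Repeatedly combine the two least-probable nodes; the expected code length is the sum of the merged weights.
merge 17/292 + 21/292 → 19/146
merge 31/292 + 9/73 → 67/292
merge 19/146 + 41/292 → 79/292
merge 43/292 + 23/146 → 89/292
merge 57/292 + 67/292 → 31/73
merge 79/292 + 89/292 → 42/73
merge 31/73 + 42/73 → 1
L = 19/146 + 67/292 + 79/292 + 89/292 + 31/73 + 42/73 + 1 = 857/292 ≈ 2.935 bits/symbol.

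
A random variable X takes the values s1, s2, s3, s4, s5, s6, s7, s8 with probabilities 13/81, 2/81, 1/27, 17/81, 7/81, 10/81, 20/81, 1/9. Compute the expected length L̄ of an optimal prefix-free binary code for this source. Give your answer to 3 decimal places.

Repeatedly combine the two least-probable nodes; the expected code length is the sum of the merged weights.
merge 2/81 + 1/27 → 5/81
merge 5/81 + 7/81 → 4/27
merge 1/9 + 10/81 → 19/81
merge 4/27 + 13/81 → 25/81
merge 17/81 + 19/81 → 4/9
merge 20/81 + 25/81 → 5/9
merge 4/9 + 5/9 → 1
L = 5/81 + 4/27 + 19/81 + 25/81 + 4/9 + 5/9 + 1 = 223/81 ≈ 2.753 bits/symbol.

2.753 bits/symbol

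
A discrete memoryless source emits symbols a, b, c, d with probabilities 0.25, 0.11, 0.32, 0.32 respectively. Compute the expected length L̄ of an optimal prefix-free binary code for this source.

2 bits/symbol

Repeatedly combine the two least-probable nodes; the expected code length is the sum of the merged weights.
merge 11/100 + 1/4 → 9/25
merge 8/25 + 8/25 → 16/25
merge 9/25 + 16/25 → 1
L = 9/25 + 16/25 + 1 = 2 bits/symbol.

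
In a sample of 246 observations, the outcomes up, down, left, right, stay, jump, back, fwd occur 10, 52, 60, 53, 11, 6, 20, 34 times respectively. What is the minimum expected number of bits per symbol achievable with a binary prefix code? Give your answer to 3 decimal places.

Probabilities are the counts divided by 246.
Repeatedly combine the two least-probable nodes; the expected code length is the sum of the merged weights.
merge 1/41 + 5/123 → 8/123
merge 11/246 + 8/123 → 9/82
merge 10/123 + 9/82 → 47/246
merge 17/123 + 47/246 → 27/82
merge 26/123 + 53/246 → 35/82
merge 10/41 + 27/82 → 47/82
merge 35/82 + 47/82 → 1
L = 8/123 + 9/82 + 47/246 + 27/82 + 35/82 + 47/82 + 1 = 221/82 ≈ 2.695 bits/symbol.

2.695 bits/symbol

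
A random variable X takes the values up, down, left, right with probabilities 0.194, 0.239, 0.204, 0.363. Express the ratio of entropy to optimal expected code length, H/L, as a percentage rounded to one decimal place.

Entropy H = −Σ p log₂ p ≈ 1.9510 bits.
Huffman merges: 97/500+51/250→199/500; 239/1000+363/1000→301/500; 199/500+301/500→1. L = 2 ≈ 2.0000.
Efficiency = H/L = 1.9510/2.0000 = 97.6%.

97.6%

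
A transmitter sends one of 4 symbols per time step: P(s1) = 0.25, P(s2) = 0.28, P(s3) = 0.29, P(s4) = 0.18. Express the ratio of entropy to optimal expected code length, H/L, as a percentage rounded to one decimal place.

Entropy H = −Σ p log₂ p ≈ 1.9774 bits.
Huffman merges: 9/50+1/4→43/100; 7/25+29/100→57/100; 43/100+57/100→1. L = 2 ≈ 2.0000.
Efficiency = H/L = 1.9774/2.0000 = 98.9%.

98.9%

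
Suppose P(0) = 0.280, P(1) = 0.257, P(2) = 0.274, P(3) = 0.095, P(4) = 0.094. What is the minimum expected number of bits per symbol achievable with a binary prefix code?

Repeatedly combine the two least-probable nodes; the expected code length is the sum of the merged weights.
merge 47/500 + 19/200 → 189/1000
merge 189/1000 + 257/1000 → 223/500
merge 137/500 + 7/25 → 277/500
merge 223/500 + 277/500 → 1
L = 189/1000 + 223/500 + 277/500 + 1 = 2189/1000 = 2.189 bits/symbol.

2.189 bits/symbol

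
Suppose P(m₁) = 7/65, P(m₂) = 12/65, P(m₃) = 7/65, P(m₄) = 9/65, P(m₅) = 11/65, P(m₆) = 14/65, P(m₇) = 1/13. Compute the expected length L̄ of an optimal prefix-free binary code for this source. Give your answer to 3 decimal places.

Repeatedly combine the two least-probable nodes; the expected code length is the sum of the merged weights.
merge 1/13 + 7/65 → 12/65
merge 7/65 + 9/65 → 16/65
merge 11/65 + 12/65 → 23/65
merge 12/65 + 14/65 → 2/5
merge 16/65 + 23/65 → 3/5
merge 2/5 + 3/5 → 1
L = 12/65 + 16/65 + 23/65 + 2/5 + 3/5 + 1 = 181/65 ≈ 2.785 bits/symbol.

2.785 bits/symbol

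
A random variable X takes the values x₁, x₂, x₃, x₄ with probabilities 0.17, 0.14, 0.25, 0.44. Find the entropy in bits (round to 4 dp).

1.8528 bits

H = −Σ pᵢ log₂ pᵢ.
−0.17·log₂(0.17) = 0.4346
−0.14·log₂(0.14) = 0.3971
−0.25·log₂(0.25) = 0.5000
−0.44·log₂(0.44) = 0.5211
Sum ≈ 1.8528 → 1.8528 bits.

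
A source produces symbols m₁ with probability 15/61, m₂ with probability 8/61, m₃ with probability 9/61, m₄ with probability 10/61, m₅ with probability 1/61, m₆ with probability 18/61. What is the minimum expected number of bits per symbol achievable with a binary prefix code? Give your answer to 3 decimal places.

2.443 bits/symbol

Repeatedly combine the two least-probable nodes; the expected code length is the sum of the merged weights.
merge 1/61 + 8/61 → 9/61
merge 9/61 + 9/61 → 18/61
merge 10/61 + 15/61 → 25/61
merge 18/61 + 18/61 → 36/61
merge 25/61 + 36/61 → 1
L = 9/61 + 18/61 + 25/61 + 36/61 + 1 = 149/61 ≈ 2.443 bits/symbol.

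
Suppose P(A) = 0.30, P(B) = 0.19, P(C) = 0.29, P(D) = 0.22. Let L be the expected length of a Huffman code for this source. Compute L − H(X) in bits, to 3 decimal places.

0.025 bits

Entropy H = −Σ p log₂ p ≈ 1.9748 bits.
Huffman merges: 19/100+11/50→41/100; 29/100+3/10→59/100; 41/100+59/100→1. L = 2 ≈ 2.0000.
L − H = 2.0000 − 1.9748 = 0.025 bits.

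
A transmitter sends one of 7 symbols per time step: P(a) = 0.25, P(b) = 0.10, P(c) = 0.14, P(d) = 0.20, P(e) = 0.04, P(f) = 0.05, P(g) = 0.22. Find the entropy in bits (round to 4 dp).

H = −Σ pᵢ log₂ pᵢ.
−0.25·log₂(0.25) = 0.5000
−0.10·log₂(0.10) = 0.3322
−0.14·log₂(0.14) = 0.3971
−0.20·log₂(0.20) = 0.4644
−0.04·log₂(0.04) = 0.1858
−0.05·log₂(0.05) = 0.2161
−0.22·log₂(0.22) = 0.4806
Sum ≈ 2.5761 → 2.5761 bits.

2.5761 bits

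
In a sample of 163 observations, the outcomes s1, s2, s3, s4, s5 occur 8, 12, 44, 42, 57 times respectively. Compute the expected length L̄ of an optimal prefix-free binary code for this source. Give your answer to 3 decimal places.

2.123 bits/symbol

Probabilities are the counts divided by 163.
Repeatedly combine the two least-probable nodes; the expected code length is the sum of the merged weights.
merge 8/163 + 12/163 → 20/163
merge 20/163 + 42/163 → 62/163
merge 44/163 + 57/163 → 101/163
merge 62/163 + 101/163 → 1
L = 20/163 + 62/163 + 101/163 + 1 = 346/163 ≈ 2.123 bits/symbol.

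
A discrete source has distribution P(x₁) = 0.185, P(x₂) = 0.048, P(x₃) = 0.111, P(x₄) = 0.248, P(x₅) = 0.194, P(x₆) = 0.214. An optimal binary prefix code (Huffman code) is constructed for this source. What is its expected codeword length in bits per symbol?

Repeatedly combine the two least-probable nodes; the expected code length is the sum of the merged weights.
merge 6/125 + 111/1000 → 159/1000
merge 159/1000 + 37/200 → 43/125
merge 97/500 + 107/500 → 51/125
merge 31/125 + 43/125 → 74/125
merge 51/125 + 74/125 → 1
L = 159/1000 + 43/125 + 51/125 + 74/125 + 1 = 2503/1000 = 2.503 bits/symbol.

2.503 bits/symbol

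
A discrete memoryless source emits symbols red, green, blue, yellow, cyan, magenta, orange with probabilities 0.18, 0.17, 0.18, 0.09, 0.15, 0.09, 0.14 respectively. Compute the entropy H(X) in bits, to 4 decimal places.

2.7582 bits

H = −Σ pᵢ log₂ pᵢ.
−0.18·log₂(0.18) = 0.4453
−0.17·log₂(0.17) = 0.4346
−0.18·log₂(0.18) = 0.4453
−0.09·log₂(0.09) = 0.3127
−0.15·log₂(0.15) = 0.4105
−0.09·log₂(0.09) = 0.3127
−0.14·log₂(0.14) = 0.3971
Sum ≈ 2.7582 → 2.7582 bits.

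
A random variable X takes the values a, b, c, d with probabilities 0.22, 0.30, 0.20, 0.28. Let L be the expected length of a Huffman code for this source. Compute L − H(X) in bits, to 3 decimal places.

Entropy H = −Σ p log₂ p ≈ 1.9803 bits.
Huffman merges: 1/5+11/50→21/50; 7/25+3/10→29/50; 21/50+29/50→1. L = 2 ≈ 2.0000.
L − H = 2.0000 − 1.9803 = 0.020 bits.

0.020 bits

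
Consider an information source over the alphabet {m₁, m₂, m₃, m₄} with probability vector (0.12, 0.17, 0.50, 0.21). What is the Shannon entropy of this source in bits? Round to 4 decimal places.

1.7745 bits

H = −Σ pᵢ log₂ pᵢ.
−0.12·log₂(0.12) = 0.3671
−0.17·log₂(0.17) = 0.4346
−0.50·log₂(0.50) = 0.5000
−0.21·log₂(0.21) = 0.4728
Sum ≈ 1.7745 → 1.7745 bits.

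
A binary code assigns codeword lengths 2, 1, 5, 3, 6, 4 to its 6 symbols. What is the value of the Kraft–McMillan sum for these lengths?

With common denominator 2^6 = 64: Σ 2^(−ℓᵢ) = 16/64 + 32/64 + 2/64 + 8/64 + 1/64 + 4/64 = 63/64 = 0.984375.

0.984375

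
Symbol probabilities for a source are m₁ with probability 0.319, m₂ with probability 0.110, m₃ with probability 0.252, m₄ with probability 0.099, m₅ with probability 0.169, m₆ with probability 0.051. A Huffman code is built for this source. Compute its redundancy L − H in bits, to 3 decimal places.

Entropy H = −Σ p log₂ p ≈ 2.3600 bits.
Huffman merges: 51/1000+99/1000→3/20; 11/100+3/20→13/50; 169/1000+63/250→421/1000; 13/50+319/1000→579/1000; 421/1000+579/1000→1. L = 241/100 ≈ 2.4100.
L − H = 2.4100 − 2.3600 = 0.050 bits.

0.050 bits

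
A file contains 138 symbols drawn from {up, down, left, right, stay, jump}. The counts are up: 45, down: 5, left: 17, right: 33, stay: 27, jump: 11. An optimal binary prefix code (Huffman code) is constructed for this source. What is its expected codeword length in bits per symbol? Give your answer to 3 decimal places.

2.355 bits/symbol

Probabilities are the counts divided by 138.
Repeatedly combine the two least-probable nodes; the expected code length is the sum of the merged weights.
merge 5/138 + 11/138 → 8/69
merge 8/69 + 17/138 → 11/46
merge 9/46 + 11/46 → 10/23
merge 11/46 + 15/46 → 13/23
merge 10/23 + 13/23 → 1
L = 8/69 + 11/46 + 10/23 + 13/23 + 1 = 325/138 ≈ 2.355 bits/symbol.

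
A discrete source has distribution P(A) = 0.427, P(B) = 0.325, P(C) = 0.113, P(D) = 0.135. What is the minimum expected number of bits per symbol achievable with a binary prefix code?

Repeatedly combine the two least-probable nodes; the expected code length is the sum of the merged weights.
merge 113/1000 + 27/200 → 31/125
merge 31/125 + 13/40 → 573/1000
merge 427/1000 + 573/1000 → 1
L = 31/125 + 573/1000 + 1 = 1821/1000 = 1.821 bits/symbol.

1.821 bits/symbol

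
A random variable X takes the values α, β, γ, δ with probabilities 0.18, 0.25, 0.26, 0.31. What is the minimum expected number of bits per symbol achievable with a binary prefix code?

Repeatedly combine the two least-probable nodes; the expected code length is the sum of the merged weights.
merge 9/50 + 1/4 → 43/100
merge 13/50 + 31/100 → 57/100
merge 43/100 + 57/100 → 1
L = 43/100 + 57/100 + 1 = 2 bits/symbol.

2 bits/symbol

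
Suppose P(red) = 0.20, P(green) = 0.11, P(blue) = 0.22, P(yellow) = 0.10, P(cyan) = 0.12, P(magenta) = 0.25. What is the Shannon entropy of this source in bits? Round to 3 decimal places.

2.495 bits

H = −Σ pᵢ log₂ pᵢ.
−0.20·log₂(0.20) = 0.4644
−0.11·log₂(0.11) = 0.3503
−0.22·log₂(0.22) = 0.4806
−0.10·log₂(0.10) = 0.3322
−0.12·log₂(0.12) = 0.3671
−0.25·log₂(0.25) = 0.5000
Sum ≈ 2.4945 → 2.495 bits.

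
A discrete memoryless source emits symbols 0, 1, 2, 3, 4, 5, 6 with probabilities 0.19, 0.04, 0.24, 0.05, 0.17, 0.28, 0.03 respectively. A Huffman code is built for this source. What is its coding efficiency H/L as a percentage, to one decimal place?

Entropy H = −Σ p log₂ p ≈ 2.4518 bits.
Huffman merges: 3/100+1/25→7/100; 1/20+7/100→3/25; 3/25+17/100→29/100; 19/100+6/25→43/100; 7/25+29/100→57/100; 43/100+57/100→1. L = 62/25 ≈ 2.4800.
Efficiency = H/L = 2.4518/2.4800 = 98.9%.

98.9%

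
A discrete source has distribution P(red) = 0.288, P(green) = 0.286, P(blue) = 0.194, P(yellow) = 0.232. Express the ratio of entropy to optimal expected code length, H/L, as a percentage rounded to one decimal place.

99.1%

Entropy H = −Σ p log₂ p ≈ 1.9817 bits.
Huffman merges: 97/500+29/125→213/500; 143/500+36/125→287/500; 213/500+287/500→1. L = 2 ≈ 2.0000.
Efficiency = H/L = 1.9817/2.0000 = 99.1%.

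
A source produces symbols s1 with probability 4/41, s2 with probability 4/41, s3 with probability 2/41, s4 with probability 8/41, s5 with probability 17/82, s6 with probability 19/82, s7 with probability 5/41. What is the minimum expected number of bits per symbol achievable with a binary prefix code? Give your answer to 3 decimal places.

Repeatedly combine the two least-probable nodes; the expected code length is the sum of the merged weights.
merge 2/41 + 4/41 → 6/41
merge 4/41 + 5/41 → 9/41
merge 6/41 + 8/41 → 14/41
merge 17/82 + 9/41 → 35/82
merge 19/82 + 14/41 → 47/82
merge 35/82 + 47/82 → 1
L = 6/41 + 9/41 + 14/41 + 35/82 + 47/82 + 1 = 111/41 ≈ 2.707 bits/symbol.

2.707 bits/symbol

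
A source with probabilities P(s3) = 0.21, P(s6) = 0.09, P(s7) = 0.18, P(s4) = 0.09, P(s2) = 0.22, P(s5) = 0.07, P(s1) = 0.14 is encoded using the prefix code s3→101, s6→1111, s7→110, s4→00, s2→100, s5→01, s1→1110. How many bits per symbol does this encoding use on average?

3.07 bits/symbol

L̄ = Σ pᵢ·ℓᵢ = 0.21·3 + 0.09·4 + 0.18·3 + 0.09·2 + 0.22·3 + 0.07·2 + 0.14·4 = 3.07 bits/symbol.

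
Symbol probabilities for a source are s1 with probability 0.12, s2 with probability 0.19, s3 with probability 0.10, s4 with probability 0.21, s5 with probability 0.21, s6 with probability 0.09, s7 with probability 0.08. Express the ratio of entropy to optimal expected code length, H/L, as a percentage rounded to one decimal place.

Entropy H = −Σ p log₂ p ≈ 2.7043 bits.
Huffman merges: 2/25+9/100→17/100; 1/10+3/25→11/50; 17/100+19/100→9/25; 21/100+21/100→21/50; 11/50+9/25→29/50; 21/50+29/50→1. L = 11/4 ≈ 2.7500.
Efficiency = H/L = 2.7043/2.7500 = 98.3%.

98.3%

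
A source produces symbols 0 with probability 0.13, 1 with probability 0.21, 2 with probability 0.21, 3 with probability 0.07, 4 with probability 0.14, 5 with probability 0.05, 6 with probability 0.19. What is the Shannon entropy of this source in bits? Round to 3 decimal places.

H = −Σ pᵢ log₂ pᵢ.
−0.13·log₂(0.13) = 0.3826
−0.21·log₂(0.21) = 0.4728
−0.21·log₂(0.21) = 0.4728
−0.07·log₂(0.07) = 0.2686
−0.14·log₂(0.14) = 0.3971
−0.05·log₂(0.05) = 0.2161
−0.19·log₂(0.19) = 0.4552
Sum ≈ 2.6653 → 2.665 bits.

2.665 bits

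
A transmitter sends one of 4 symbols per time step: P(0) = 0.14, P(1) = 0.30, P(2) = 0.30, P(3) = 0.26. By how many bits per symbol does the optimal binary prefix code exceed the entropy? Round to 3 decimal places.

Entropy H = −Σ p log₂ p ≈ 1.9446 bits.
Huffman merges: 7/50+13/50→2/5; 3/10+3/10→3/5; 2/5+3/5→1. L = 2 ≈ 2.0000.
L − H = 2.0000 − 1.9446 = 0.055 bits.

0.055 bits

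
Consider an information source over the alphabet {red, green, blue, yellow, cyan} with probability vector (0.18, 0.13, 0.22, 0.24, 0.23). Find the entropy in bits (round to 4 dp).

H = −Σ pᵢ log₂ pᵢ.
−0.18·log₂(0.18) = 0.4453
−0.13·log₂(0.13) = 0.3826
−0.22·log₂(0.22) = 0.4806
−0.24·log₂(0.24) = 0.4941
−0.23·log₂(0.23) = 0.4877
Sum ≈ 2.2903 → 2.2903 bits.

2.2903 bits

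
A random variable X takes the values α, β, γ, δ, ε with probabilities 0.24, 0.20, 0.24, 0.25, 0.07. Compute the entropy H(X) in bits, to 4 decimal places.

2.2212 bits

H = −Σ pᵢ log₂ pᵢ.
−0.24·log₂(0.24) = 0.4941
−0.20·log₂(0.20) = 0.4644
−0.24·log₂(0.24) = 0.4941
−0.25·log₂(0.25) = 0.5000
−0.07·log₂(0.07) = 0.2686
Sum ≈ 2.2212 → 2.2212 bits.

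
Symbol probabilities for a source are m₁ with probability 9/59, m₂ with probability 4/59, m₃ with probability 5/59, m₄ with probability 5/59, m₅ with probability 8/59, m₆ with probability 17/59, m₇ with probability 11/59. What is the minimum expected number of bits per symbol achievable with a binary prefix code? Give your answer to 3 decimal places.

2.678 bits/symbol

Repeatedly combine the two least-probable nodes; the expected code length is the sum of the merged weights.
merge 4/59 + 5/59 → 9/59
merge 5/59 + 8/59 → 13/59
merge 9/59 + 9/59 → 18/59
merge 11/59 + 13/59 → 24/59
merge 17/59 + 18/59 → 35/59
merge 24/59 + 35/59 → 1
L = 9/59 + 13/59 + 18/59 + 24/59 + 35/59 + 1 = 158/59 ≈ 2.678 bits/symbol.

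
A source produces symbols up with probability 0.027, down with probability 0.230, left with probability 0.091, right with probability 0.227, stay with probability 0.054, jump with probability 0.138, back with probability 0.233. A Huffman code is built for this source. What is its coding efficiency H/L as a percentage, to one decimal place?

Entropy H = −Σ p log₂ p ≈ 2.5400 bits.
Huffman merges: 27/1000+27/500→81/1000; 81/1000+91/1000→43/250; 69/500+43/250→31/100; 227/1000+23/100→457/1000; 233/1000+31/100→543/1000; 457/1000+543/1000→1. L = 2563/1000 ≈ 2.5630.
Efficiency = H/L = 2.5400/2.5630 = 99.1%.

99.1%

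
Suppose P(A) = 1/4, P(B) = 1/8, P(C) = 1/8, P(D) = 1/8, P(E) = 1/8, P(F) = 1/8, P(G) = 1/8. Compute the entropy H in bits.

2.75 bits

Each probability is a power of 1/2, so log₂(1/p) is an integer.
H = Σ p·log₂(1/p) = 1/4·2 + 1/8·3 + 1/8·3 + 1/8·3 + 1/8·3 + 1/8·3 + 1/8·3 = 2.75 bits.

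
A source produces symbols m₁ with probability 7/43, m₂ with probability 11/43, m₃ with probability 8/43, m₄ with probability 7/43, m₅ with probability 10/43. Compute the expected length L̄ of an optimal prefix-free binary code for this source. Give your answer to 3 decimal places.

2.326 bits/symbol

Repeatedly combine the two least-probable nodes; the expected code length is the sum of the merged weights.
merge 7/43 + 7/43 → 14/43
merge 8/43 + 10/43 → 18/43
merge 11/43 + 14/43 → 25/43
merge 18/43 + 25/43 → 1
L = 14/43 + 18/43 + 25/43 + 1 = 100/43 ≈ 2.326 bits/symbol.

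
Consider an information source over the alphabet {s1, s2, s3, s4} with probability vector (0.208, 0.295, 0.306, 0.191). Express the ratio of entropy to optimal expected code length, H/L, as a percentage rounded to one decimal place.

98.5%

Entropy H = −Σ p log₂ p ≈ 1.9697 bits.
Huffman merges: 191/1000+26/125→399/1000; 59/200+153/500→601/1000; 399/1000+601/1000→1. L = 2 ≈ 2.0000.
Efficiency = H/L = 1.9697/2.0000 = 98.5%.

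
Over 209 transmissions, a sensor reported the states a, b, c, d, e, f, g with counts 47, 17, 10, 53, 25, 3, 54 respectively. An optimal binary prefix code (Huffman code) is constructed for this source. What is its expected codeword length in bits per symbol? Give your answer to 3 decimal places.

Probabilities are the counts divided by 209.
Repeatedly combine the two least-probable nodes; the expected code length is the sum of the merged weights.
merge 3/209 + 10/209 → 13/209
merge 13/209 + 17/209 → 30/209
merge 25/209 + 30/209 → 5/19
merge 47/209 + 53/209 → 100/209
merge 54/209 + 5/19 → 109/209
merge 100/209 + 109/209 → 1
L = 13/209 + 30/209 + 5/19 + 100/209 + 109/209 + 1 = 516/209 ≈ 2.469 bits/symbol.

2.469 bits/symbol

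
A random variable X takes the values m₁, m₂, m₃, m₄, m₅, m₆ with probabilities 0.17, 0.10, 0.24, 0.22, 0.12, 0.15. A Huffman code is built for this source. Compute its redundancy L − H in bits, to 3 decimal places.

Entropy H = −Σ p log₂ p ≈ 2.5191 bits.
Huffman merges: 1/10+3/25→11/50; 3/20+17/100→8/25; 11/50+11/50→11/25; 6/25+8/25→14/25; 11/25+14/25→1. L = 127/50 ≈ 2.5400.
L − H = 2.5400 − 2.5191 = 0.021 bits.

0.021 bits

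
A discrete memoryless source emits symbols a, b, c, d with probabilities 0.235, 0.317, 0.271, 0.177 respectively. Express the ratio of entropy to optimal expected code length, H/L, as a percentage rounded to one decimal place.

98.5%

Entropy H = −Σ p log₂ p ≈ 1.9690 bits.
Huffman merges: 177/1000+47/200→103/250; 271/1000+317/1000→147/250; 103/250+147/250→1. L = 2 ≈ 2.0000.
Efficiency = H/L = 1.9690/2.0000 = 98.5%.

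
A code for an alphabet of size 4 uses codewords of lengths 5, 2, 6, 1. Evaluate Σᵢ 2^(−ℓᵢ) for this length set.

With common denominator 2^6 = 64: Σ 2^(−ℓᵢ) = 2/64 + 16/64 + 1/64 + 32/64 = 51/64 = 0.796875.

0.796875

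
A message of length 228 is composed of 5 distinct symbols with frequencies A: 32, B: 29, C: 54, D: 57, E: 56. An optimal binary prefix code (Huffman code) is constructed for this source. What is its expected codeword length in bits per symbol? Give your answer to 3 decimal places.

2.268 bits/symbol

Probabilities are the counts divided by 228.
Repeatedly combine the two least-probable nodes; the expected code length is the sum of the merged weights.
merge 29/228 + 8/57 → 61/228
merge 9/38 + 14/57 → 55/114
merge 1/4 + 61/228 → 59/114
merge 55/114 + 59/114 → 1
L = 61/228 + 55/114 + 59/114 + 1 = 517/228 ≈ 2.268 bits/symbol.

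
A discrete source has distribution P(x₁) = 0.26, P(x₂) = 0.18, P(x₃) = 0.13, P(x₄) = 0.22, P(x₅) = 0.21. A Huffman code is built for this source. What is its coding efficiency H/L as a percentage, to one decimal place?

Entropy H = −Σ p log₂ p ≈ 2.2866 bits.
Huffman merges: 13/100+9/50→31/100; 21/100+11/50→43/100; 13/50+31/100→57/100; 43/100+57/100→1. L = 231/100 ≈ 2.3100.
Efficiency = H/L = 2.2866/2.3100 = 99.0%.

99.0%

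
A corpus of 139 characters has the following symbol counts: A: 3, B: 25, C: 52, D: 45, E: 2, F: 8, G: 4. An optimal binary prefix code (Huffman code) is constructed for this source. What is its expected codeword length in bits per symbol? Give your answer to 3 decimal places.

2.151 bits/symbol

Probabilities are the counts divided by 139.
Repeatedly combine the two least-probable nodes; the expected code length is the sum of the merged weights.
merge 2/139 + 3/139 → 5/139
merge 4/139 + 5/139 → 9/139
merge 8/139 + 9/139 → 17/139
merge 17/139 + 25/139 → 42/139
merge 42/139 + 45/139 → 87/139
merge 52/139 + 87/139 → 1
L = 5/139 + 9/139 + 17/139 + 42/139 + 87/139 + 1 = 299/139 ≈ 2.151 bits/symbol.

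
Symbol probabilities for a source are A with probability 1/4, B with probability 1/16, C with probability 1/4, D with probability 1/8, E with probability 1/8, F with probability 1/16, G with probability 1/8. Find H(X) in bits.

Each probability is a power of 1/2, so log₂(1/p) is an integer.
H = Σ p·log₂(1/p) = 1/4·2 + 1/16·4 + 1/4·2 + 1/8·3 + 1/8·3 + 1/16·4 + 1/8·3 = 2.625 bits.

2.625 bits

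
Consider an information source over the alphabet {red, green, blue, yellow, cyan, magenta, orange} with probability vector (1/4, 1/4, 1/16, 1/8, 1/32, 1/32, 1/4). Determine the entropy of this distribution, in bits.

Each probability is a power of 1/2, so log₂(1/p) is an integer.
H = Σ p·log₂(1/p) = 1/4·2 + 1/4·2 + 1/16·4 + 1/8·3 + 1/32·5 + 1/32·5 + 1/4·2 = 2.4375 bits.

2.4375 bits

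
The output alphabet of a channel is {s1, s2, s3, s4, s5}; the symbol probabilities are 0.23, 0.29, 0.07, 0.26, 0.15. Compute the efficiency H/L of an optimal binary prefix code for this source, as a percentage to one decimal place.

Entropy H = −Σ p log₂ p ≈ 2.1900 bits.
Huffman merges: 7/100+3/20→11/50; 11/50+23/100→9/20; 13/50+29/100→11/20; 9/20+11/20→1. L = 111/50 ≈ 2.2200.
Efficiency = H/L = 2.1900/2.2200 = 98.6%.

98.6%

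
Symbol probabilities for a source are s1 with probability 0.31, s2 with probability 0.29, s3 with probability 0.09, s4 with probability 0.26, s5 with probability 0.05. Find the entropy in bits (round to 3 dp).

H = −Σ pᵢ log₂ pᵢ.
−0.31·log₂(0.31) = 0.5238
−0.29·log₂(0.29) = 0.5179
−0.09·log₂(0.09) = 0.3127
−0.26·log₂(0.26) = 0.5053
−0.05·log₂(0.05) = 0.2161
Sum ≈ 2.0757 → 2.076 bits.

2.076 bits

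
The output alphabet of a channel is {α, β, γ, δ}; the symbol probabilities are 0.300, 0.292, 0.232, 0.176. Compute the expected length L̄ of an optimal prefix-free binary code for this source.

2 bits/symbol

Repeatedly combine the two least-probable nodes; the expected code length is the sum of the merged weights.
merge 22/125 + 29/125 → 51/125
merge 73/250 + 3/10 → 74/125
merge 51/125 + 74/125 → 1
L = 51/125 + 74/125 + 1 = 2 bits/symbol.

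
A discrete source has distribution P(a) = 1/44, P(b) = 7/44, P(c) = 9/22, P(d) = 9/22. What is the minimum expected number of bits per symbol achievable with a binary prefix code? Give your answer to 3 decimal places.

1.773 bits/symbol

Repeatedly combine the two least-probable nodes; the expected code length is the sum of the merged weights.
merge 1/44 + 7/44 → 2/11
merge 2/11 + 9/22 → 13/22
merge 9/22 + 13/22 → 1
L = 2/11 + 13/22 + 1 = 39/22 ≈ 1.773 bits/symbol.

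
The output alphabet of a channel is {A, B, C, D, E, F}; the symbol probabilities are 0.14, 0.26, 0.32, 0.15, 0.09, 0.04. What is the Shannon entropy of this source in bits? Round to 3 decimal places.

2.337 bits

H = −Σ pᵢ log₂ pᵢ.
−0.14·log₂(0.14) = 0.3971
−0.26·log₂(0.26) = 0.5053
−0.32·log₂(0.32) = 0.5260
−0.15·log₂(0.15) = 0.4105
−0.09·log₂(0.09) = 0.3127
−0.04·log₂(0.04) = 0.1858
Sum ≈ 2.3374 → 2.337 bits.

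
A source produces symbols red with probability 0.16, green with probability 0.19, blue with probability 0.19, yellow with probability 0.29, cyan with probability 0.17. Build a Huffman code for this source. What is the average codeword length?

Repeatedly combine the two least-probable nodes; the expected code length is the sum of the merged weights.
merge 4/25 + 17/100 → 33/100
merge 19/100 + 19/100 → 19/50
merge 29/100 + 33/100 → 31/50
merge 19/50 + 31/50 → 1
L = 33/100 + 19/50 + 31/50 + 1 = 233/100 = 2.33 bits/symbol.

2.33 bits/symbol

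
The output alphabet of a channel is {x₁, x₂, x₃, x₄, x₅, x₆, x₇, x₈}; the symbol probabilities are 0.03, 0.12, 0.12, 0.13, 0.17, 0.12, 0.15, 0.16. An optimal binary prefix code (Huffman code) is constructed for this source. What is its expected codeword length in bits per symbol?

2.98 bits/symbol

Repeatedly combine the two least-probable nodes; the expected code length is the sum of the merged weights.
merge 3/100 + 3/25 → 3/20
merge 3/25 + 3/25 → 6/25
merge 13/100 + 3/20 → 7/25
merge 3/20 + 4/25 → 31/100
merge 17/100 + 6/25 → 41/100
merge 7/25 + 31/100 → 59/100
merge 41/100 + 59/100 → 1
L = 3/20 + 6/25 + 7/25 + 31/100 + 41/100 + 59/100 + 1 = 149/50 = 2.98 bits/symbol.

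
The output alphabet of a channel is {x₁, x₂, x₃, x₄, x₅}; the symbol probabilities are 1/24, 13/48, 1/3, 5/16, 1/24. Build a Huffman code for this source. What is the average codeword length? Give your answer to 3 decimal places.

Repeatedly combine the two least-probable nodes; the expected code length is the sum of the merged weights.
merge 1/24 + 1/24 → 1/12
merge 1/12 + 13/48 → 17/48
merge 5/16 + 1/3 → 31/48
merge 17/48 + 31/48 → 1
L = 1/12 + 17/48 + 31/48 + 1 = 25/12 ≈ 2.083 bits/symbol.

2.083 bits/symbol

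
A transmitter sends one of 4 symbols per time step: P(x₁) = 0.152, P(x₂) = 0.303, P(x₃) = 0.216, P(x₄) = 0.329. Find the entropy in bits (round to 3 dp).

H = −Σ pᵢ log₂ pᵢ.
−0.152·log₂(0.152) = 0.4131
−0.303·log₂(0.303) = 0.5220
−0.216·log₂(0.216) = 0.4776
−0.329·log₂(0.329) = 0.5277
Sum ≈ 1.9403 → 1.940 bits.

1.940 bits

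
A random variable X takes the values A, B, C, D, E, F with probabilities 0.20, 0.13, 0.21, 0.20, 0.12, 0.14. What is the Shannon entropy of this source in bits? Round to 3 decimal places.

2.548 bits

H = −Σ pᵢ log₂ pᵢ.
−0.20·log₂(0.20) = 0.4644
−0.13·log₂(0.13) = 0.3826
−0.21·log₂(0.21) = 0.4728
−0.20·log₂(0.20) = 0.4644
−0.12·log₂(0.12) = 0.3671
−0.14·log₂(0.14) = 0.3971
Sum ≈ 2.5484 → 2.548 bits.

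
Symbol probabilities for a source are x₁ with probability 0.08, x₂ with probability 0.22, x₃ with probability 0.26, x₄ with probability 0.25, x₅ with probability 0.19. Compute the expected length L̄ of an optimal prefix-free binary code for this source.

Repeatedly combine the two least-probable nodes; the expected code length is the sum of the merged weights.
merge 2/25 + 19/100 → 27/100
merge 11/50 + 1/4 → 47/100
merge 13/50 + 27/100 → 53/100
merge 47/100 + 53/100 → 1
L = 27/100 + 47/100 + 53/100 + 1 = 227/100 = 2.27 bits/symbol.

2.27 bits/symbol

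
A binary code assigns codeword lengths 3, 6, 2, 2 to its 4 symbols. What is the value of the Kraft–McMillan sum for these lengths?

0.640625

With common denominator 2^6 = 64: Σ 2^(−ℓᵢ) = 8/64 + 1/64 + 16/64 + 16/64 = 41/64 = 0.640625.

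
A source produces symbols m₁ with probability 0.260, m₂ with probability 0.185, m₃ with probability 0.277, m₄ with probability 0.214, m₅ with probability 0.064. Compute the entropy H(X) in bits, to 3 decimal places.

H = −Σ pᵢ log₂ pᵢ.
−0.260·log₂(0.260) = 0.5053
−0.185·log₂(0.185) = 0.4504
−0.277·log₂(0.277) = 0.5130
−0.214·log₂(0.214) = 0.4760
−0.064·log₂(0.064) = 0.2538
Sum ≈ 2.1985 → 2.198 bits.

2.198 bits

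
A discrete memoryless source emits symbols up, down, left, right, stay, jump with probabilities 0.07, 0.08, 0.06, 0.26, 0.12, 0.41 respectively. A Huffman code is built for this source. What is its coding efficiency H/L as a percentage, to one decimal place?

97.9%

Entropy H = −Σ p log₂ p ≈ 2.2033 bits.
Huffman merges: 3/50+7/100→13/100; 2/25+3/25→1/5; 13/100+1/5→33/100; 13/50+33/100→59/100; 41/100+59/100→1. L = 9/4 ≈ 2.2500.
Efficiency = H/L = 2.2033/2.2500 = 97.9%.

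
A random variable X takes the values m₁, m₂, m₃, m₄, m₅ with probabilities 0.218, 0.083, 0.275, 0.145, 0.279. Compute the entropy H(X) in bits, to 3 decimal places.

2.207 bits

H = −Σ pᵢ log₂ pᵢ.
−0.218·log₂(0.218) = 0.4791
−0.083·log₂(0.083) = 0.2980
−0.275·log₂(0.275) = 0.5122
−0.145·log₂(0.145) = 0.4040
−0.279·log₂(0.279) = 0.5138
Sum ≈ 2.2071 → 2.207 bits.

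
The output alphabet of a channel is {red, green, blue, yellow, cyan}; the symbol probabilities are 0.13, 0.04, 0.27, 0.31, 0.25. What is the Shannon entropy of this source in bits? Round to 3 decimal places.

H = −Σ pᵢ log₂ pᵢ.
−0.13·log₂(0.13) = 0.3826
−0.04·log₂(0.04) = 0.1858
−0.27·log₂(0.27) = 0.5100
−0.31·log₂(0.31) = 0.5238
−0.25·log₂(0.25) = 0.5000
Sum ≈ 2.1022 → 2.102 bits.

2.102 bits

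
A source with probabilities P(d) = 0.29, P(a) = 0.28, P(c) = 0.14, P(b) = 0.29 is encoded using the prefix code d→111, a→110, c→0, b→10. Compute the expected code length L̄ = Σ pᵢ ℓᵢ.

L̄ = Σ pᵢ·ℓᵢ = 0.29·3 + 0.28·3 + 0.14·1 + 0.29·2 = 2.43 bits/symbol.

2.43 bits/symbol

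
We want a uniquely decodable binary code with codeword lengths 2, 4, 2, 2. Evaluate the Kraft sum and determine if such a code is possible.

With common denominator 2^4 = 16: Σ 2^(−ℓᵢ) = 4/16 + 1/16 + 4/16 + 4/16 = 13/16 = 0.8125.
Kraft's inequality requires Σ ≤ 1; here Σ = 0.8125 ≤ 1, so such a prefix code exists.

0.8125; yes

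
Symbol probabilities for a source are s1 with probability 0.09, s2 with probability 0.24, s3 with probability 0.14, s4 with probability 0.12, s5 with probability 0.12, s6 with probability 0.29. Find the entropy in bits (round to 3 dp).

2.456 bits

H = −Σ pᵢ log₂ pᵢ.
−0.09·log₂(0.09) = 0.3127
−0.24·log₂(0.24) = 0.4941
−0.14·log₂(0.14) = 0.3971
−0.12·log₂(0.12) = 0.3671
−0.12·log₂(0.12) = 0.3671
−0.29·log₂(0.29) = 0.5179
Sum ≈ 2.4559 → 2.456 bits.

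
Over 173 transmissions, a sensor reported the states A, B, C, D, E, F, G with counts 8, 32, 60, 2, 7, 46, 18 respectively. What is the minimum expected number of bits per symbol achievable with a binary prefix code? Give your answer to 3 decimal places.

2.353 bits/symbol

Probabilities are the counts divided by 173.
Repeatedly combine the two least-probable nodes; the expected code length is the sum of the merged weights.
merge 2/173 + 7/173 → 9/173
merge 8/173 + 9/173 → 17/173
merge 17/173 + 18/173 → 35/173
merge 32/173 + 35/173 → 67/173
merge 46/173 + 60/173 → 106/173
merge 67/173 + 106/173 → 1
L = 9/173 + 17/173 + 35/173 + 67/173 + 106/173 + 1 = 407/173 ≈ 2.353 bits/symbol.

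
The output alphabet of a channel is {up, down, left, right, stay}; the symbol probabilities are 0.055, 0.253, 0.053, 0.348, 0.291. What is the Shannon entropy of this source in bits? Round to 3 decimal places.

2.005 bits

H = −Σ pᵢ log₂ pᵢ.
−0.055·log₂(0.055) = 0.2301
−0.253·log₂(0.253) = 0.5016
−0.053·log₂(0.053) = 0.2246
−0.348·log₂(0.348) = 0.5299
−0.291·log₂(0.291) = 0.5182
Sum ≈ 2.0046 → 2.005 bits.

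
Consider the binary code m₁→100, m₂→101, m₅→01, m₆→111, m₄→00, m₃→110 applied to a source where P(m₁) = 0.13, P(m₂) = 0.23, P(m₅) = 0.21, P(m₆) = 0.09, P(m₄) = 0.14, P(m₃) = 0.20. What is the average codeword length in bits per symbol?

L̄ = Σ pᵢ·ℓᵢ = 0.13·3 + 0.23·3 + 0.21·2 + 0.09·3 + 0.14·2 + 0.20·3 = 2.65 bits/symbol.

2.65 bits/symbol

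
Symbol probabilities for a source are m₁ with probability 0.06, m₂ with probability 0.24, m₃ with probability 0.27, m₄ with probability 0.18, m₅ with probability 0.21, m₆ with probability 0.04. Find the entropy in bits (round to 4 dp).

H = −Σ pᵢ log₂ pᵢ.
−0.06·log₂(0.06) = 0.2435
−0.24·log₂(0.24) = 0.4941
−0.27·log₂(0.27) = 0.5100
−0.18·log₂(0.18) = 0.4453
−0.21·log₂(0.21) = 0.4728
−0.04·log₂(0.04) = 0.1858
Sum ≈ 2.3516 → 2.3516 bits.

2.3516 bits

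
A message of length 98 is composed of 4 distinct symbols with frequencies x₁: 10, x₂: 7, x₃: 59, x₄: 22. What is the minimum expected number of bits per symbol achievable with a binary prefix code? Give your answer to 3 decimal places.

Probabilities are the counts divided by 98.
Repeatedly combine the two least-probable nodes; the expected code length is the sum of the merged weights.
merge 1/14 + 5/49 → 17/98
merge 17/98 + 11/49 → 39/98
merge 39/98 + 59/98 → 1
L = 17/98 + 39/98 + 1 = 11/7 ≈ 1.571 bits/symbol.

1.571 bits/symbol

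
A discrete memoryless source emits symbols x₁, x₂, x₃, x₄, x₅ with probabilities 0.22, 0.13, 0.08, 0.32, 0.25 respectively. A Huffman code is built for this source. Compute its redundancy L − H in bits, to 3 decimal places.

Entropy H = −Σ p log₂ p ≈ 2.1808 bits.
Huffman merges: 2/25+13/100→21/100; 21/100+11/50→43/100; 1/4+8/25→57/100; 43/100+57/100→1. L = 221/100 ≈ 2.2100.
L − H = 2.2100 − 2.1808 = 0.029 bits.

0.029 bits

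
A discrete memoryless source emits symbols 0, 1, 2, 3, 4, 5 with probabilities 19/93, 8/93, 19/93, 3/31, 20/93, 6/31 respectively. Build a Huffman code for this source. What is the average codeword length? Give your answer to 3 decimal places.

2.559 bits/symbol

Repeatedly combine the two least-probable nodes; the expected code length is the sum of the merged weights.
merge 8/93 + 3/31 → 17/93
merge 17/93 + 6/31 → 35/93
merge 19/93 + 19/93 → 38/93
merge 20/93 + 35/93 → 55/93
merge 38/93 + 55/93 → 1
L = 17/93 + 35/93 + 38/93 + 55/93 + 1 = 238/93 ≈ 2.559 bits/symbol.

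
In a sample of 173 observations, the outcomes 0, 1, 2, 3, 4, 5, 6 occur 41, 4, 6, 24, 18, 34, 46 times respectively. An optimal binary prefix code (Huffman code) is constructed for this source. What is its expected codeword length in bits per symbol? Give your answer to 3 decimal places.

Probabilities are the counts divided by 173.
Repeatedly combine the two least-probable nodes; the expected code length is the sum of the merged weights.
merge 4/173 + 6/173 → 10/173
merge 10/173 + 18/173 → 28/173
merge 24/173 + 28/173 → 52/173
merge 34/173 + 41/173 → 75/173
merge 46/173 + 52/173 → 98/173
merge 75/173 + 98/173 → 1
L = 10/173 + 28/173 + 52/173 + 75/173 + 98/173 + 1 = 436/173 ≈ 2.520 bits/symbol.

2.520 bits/symbol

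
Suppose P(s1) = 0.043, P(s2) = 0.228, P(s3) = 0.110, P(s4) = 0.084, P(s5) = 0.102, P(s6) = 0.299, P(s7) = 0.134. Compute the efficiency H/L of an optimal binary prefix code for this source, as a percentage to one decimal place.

Entropy H = −Σ p log₂ p ≈ 2.5772 bits.
Huffman merges: 43/1000+21/250→127/1000; 51/500+11/100→53/250; 127/1000+67/500→261/1000; 53/250+57/250→11/25; 261/1000+299/1000→14/25; 11/25+14/25→1. L = 13/5 ≈ 2.6000.
Efficiency = H/L = 2.5772/2.6000 = 99.1%.

99.1%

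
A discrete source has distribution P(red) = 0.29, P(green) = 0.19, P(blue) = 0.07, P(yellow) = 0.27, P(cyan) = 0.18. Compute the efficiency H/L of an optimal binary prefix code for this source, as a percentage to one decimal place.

97.6%

Entropy H = −Σ p log₂ p ≈ 2.1970 bits.
Huffman merges: 7/100+9/50→1/4; 19/100+1/4→11/25; 27/100+29/100→14/25; 11/25+14/25→1. L = 9/4 ≈ 2.2500.
Efficiency = H/L = 2.1970/2.2500 = 97.6%.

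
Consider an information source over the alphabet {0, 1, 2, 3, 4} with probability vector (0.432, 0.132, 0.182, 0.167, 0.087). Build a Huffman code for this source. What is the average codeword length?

Repeatedly combine the two least-probable nodes; the expected code length is the sum of the merged weights.
merge 87/1000 + 33/250 → 219/1000
merge 167/1000 + 91/500 → 349/1000
merge 219/1000 + 349/1000 → 71/125
merge 54/125 + 71/125 → 1
L = 219/1000 + 349/1000 + 71/125 + 1 = 267/125 = 2.136 bits/symbol.

2.136 bits/symbol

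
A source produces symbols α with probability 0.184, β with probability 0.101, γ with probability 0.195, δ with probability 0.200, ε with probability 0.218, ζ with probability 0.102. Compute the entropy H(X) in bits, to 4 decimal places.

2.5227 bits

H = −Σ pᵢ log₂ pᵢ.
−0.184·log₂(0.184) = 0.4494
−0.101·log₂(0.101) = 0.3341
−0.195·log₂(0.195) = 0.4599
−0.200·log₂(0.200) = 0.4644
−0.218·log₂(0.218) = 0.4791
−0.102·log₂(0.102) = 0.3359
Sum ≈ 2.5227 → 2.5227 bits.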